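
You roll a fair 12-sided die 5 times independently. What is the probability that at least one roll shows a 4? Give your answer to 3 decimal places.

0.353

P(no roll shows a 4) = (11/12)^5 ≈ 0.647.
P(at least one) = 1 − 0.647 = 0.353.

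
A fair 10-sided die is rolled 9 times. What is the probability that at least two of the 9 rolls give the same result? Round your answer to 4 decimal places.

0.9964

P(all 9 different) = 10/10 · 9/10 · ··· · 2/10 ≈ 0.0036.
P(at least two equal) = 1 − 0.0036 = 0.9964.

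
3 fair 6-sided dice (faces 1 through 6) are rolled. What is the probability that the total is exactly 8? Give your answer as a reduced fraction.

There are 6^3 = 216 equally likely outcomes.
The number of ordered 3-tuples from {1,…,6} summing to 8 is 21.
P(sum = 8) = 21/216 = 7/72.

7/72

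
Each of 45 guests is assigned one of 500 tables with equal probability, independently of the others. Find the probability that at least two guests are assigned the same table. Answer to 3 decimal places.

0.870

It's easier to compute the probability that all 45 are distinct.
P(all distinct) = 500/500 · 499/500 · ··· · 456/500 ≈ 0.130.
So the probability of at least one match is 1 − 0.130 = 0.870.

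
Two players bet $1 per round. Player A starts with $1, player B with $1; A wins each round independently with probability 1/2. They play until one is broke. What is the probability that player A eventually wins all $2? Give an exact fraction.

With a fair step, P(i) = ½P(i−1) + ½P(i+1) with P(0)=0, P(2)=1 has the linear solution P(i) = i/2.
P(1) = 1/2.

1/2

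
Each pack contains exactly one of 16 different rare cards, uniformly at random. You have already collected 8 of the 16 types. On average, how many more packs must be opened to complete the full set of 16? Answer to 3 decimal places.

43.486

Starting from 8 distinct types, each trial gives a new one with probability (16−i)/16 when i types are held, so the wait for the next new type is 16/(16−i).
E = 16/8 + 16/7 + 16/6 + 16/5 + 16/4 + 16/3 + 16/2 + 16/1 = 1522/35 ≈ 43.486.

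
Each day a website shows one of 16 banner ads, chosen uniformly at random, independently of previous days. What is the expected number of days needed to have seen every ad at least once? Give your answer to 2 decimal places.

After i distinct types are collected, each trial gives a new one with probability (16−i)/16, so the expected wait for the next new type is 16/(16−i).
E = 16/16 + 16/15 + 16/14 + 16/13 + 16/12 + 16/11 + 16/10 + 16/9 + 16/8 + 16/7 + 16/6 + 16/5 + 16/4 + 16/3 + 16/2 + 16/1 = 2436559/45045 ≈ 54.09.

54.09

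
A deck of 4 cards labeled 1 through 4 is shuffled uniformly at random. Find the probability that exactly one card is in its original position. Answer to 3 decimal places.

0.333

Choose which one is fixed: C(4,1) = 4 ways.
The remaining 3 must have no fixed point: D(3) = 2.
P = 4·2/24 = 1/3 ≈ 0.333.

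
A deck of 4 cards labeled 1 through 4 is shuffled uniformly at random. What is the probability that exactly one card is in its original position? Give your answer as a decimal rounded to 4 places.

0.3333

Choose which one is fixed: C(4,1) = 4 ways.
The remaining 3 must have no fixed point: D(3) = 2.
P = 4·2/24 = 1/3 ≈ 0.3333.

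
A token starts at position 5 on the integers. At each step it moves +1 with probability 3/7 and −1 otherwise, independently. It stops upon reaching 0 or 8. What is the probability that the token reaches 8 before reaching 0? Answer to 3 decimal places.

0.358

Let r = q/p = (4/7)/(3/7) = 4/3. The recurrence P(i) = p·P(i+1) + q·P(i−1) with P(0)=0, P(8)=1 gives P(i) = (1 − r^i)/(1 − r^8).
P(5) = (1 − (4/3)^5) / (1 − (4/3)^8) = 21087/58975 ≈ 0.358.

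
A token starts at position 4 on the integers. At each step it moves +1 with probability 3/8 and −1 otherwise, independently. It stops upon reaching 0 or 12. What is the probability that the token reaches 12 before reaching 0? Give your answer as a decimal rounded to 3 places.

0.015

Let r = q/p = (5/8)/(3/8) = 5/3. The recurrence P(i) = p·P(i+1) + q·P(i−1) with P(0)=0, P(12)=1 gives P(i) = (1 − r^i)/(1 − r^12).
P(4) = (1 − (5/3)^4) / (1 − (5/3)^12) = 6561/447811 ≈ 0.015.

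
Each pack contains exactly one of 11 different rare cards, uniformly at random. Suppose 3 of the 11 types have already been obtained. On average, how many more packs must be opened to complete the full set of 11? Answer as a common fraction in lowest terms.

8371/280

Starting from 3 distinct types, each trial gives a new one with probability (11−i)/11 when i types are held, so the wait for the next new type is 11/(11−i).
E = 11/8 + 11/7 + 11/6 + 11/5 + 11/4 + 11/3 + 11/2 + 11/1 = 8371/280.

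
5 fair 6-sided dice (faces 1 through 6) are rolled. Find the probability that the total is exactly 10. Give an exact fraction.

There are 6^5 = 7776 equally likely outcomes.
The number of ordered 5-tuples from {1,…,6} summing to 10 is 126.
P(sum = 10) = 126/7776 = 7/432.

7/432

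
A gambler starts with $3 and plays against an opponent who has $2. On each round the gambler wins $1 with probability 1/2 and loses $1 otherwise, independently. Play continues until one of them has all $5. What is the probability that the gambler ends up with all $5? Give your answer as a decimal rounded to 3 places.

0.600

With a fair step, P(i) = ½P(i−1) + ½P(i+1) with P(0)=0, P(5)=1 has the linear solution P(i) = i/5.
P(3) = 3/5 ≈ 0.600.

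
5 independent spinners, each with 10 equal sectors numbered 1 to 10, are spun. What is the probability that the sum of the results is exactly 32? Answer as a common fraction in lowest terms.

There are 10^5 = 100000 equally likely outcomes.
The number of ordered 5-tuples from {1,…,10} summing to 32 is 4840.
P(sum = 32) = 4840/100000 = 121/2500.

121/2500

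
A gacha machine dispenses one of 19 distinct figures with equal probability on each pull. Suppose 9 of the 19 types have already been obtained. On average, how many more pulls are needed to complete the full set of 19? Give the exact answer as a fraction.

Starting from 9 distinct types, each trial gives a new one with probability (19−i)/19 when i types are held, so the wait for the next new type is 19/(19−i).
E = 19/10 + 19/9 + 19/8 + 19/7 + 19/6 + 19/5 + 19/4 + 19/3 + 19/2 + 19/1 = 140239/2520.

140239/2520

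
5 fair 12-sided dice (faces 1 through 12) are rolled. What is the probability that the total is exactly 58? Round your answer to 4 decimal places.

There are 12^5 = 248832 equally likely outcomes.
The number of ordered 5-tuples from {1,…,12} summing to 58 is 15.
P(sum = 58) = 15/248832 = 5/82944 ≈ 0.0001.

0.0001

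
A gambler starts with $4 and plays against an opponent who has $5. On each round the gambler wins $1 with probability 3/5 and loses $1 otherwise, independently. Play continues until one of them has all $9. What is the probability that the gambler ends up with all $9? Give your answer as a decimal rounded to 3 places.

Let r = q/p = (2/5)/(3/5) = 2/3. The recurrence P(i) = p·P(i+1) + q·P(i−1) with P(0)=0, P(9)=1 gives P(i) = (1 − r^i)/(1 − r^9).
P(4) = (1 − (2/3)^4) / (1 − (2/3)^9) = 15795/19171 ≈ 0.824.

0.824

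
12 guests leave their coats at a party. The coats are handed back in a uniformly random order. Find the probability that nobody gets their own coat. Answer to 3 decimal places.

This is the derangement probability: permutations of 12 with no fixed point.
D(12) = 12! · (1 − 1/1! + 1/2! − ··· + (−1)^12/12!) = 176214841.
P = 176214841/479001600 = 16019531/43545600 ≈ 0.368.

0.368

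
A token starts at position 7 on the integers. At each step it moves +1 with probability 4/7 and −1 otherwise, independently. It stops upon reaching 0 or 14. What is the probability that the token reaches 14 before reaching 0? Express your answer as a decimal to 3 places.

0.882

Let r = q/p = (3/7)/(4/7) = 3/4. The recurrence P(i) = p·P(i+1) + q·P(i−1) with P(0)=0, P(14)=1 gives P(i) = (1 − r^i)/(1 − r^14).
P(7) = (1 − (3/4)^7) / (1 − (3/4)^14) = 16384/18571 ≈ 0.882.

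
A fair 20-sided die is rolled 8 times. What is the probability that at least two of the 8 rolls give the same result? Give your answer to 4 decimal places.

0.8016

P(all 8 different) = 20/20 · 19/20 · ··· · 13/20 ≈ 0.1984.
P(at least two equal) = 1 − 0.1984 = 0.8016.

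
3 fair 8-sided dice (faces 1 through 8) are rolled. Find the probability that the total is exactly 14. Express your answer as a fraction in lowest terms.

There are 8^3 = 512 equally likely outcomes.
The number of ordered 3-tuples from {1,…,8} summing to 14 is 48.
P(sum = 14) = 48/512 = 3/32.

3/32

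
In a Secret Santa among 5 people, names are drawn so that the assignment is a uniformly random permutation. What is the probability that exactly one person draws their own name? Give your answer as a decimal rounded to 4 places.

0.3750

Choose which one is fixed: C(5,1) = 5 ways.
The remaining 4 must have no fixed point: D(4) = 9.
P = 5·9/120 = 3/8 ≈ 0.3750.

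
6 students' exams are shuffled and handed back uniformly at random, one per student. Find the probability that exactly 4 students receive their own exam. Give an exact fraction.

Choose which 4 of the 6 are fixed: C(6,4) = 15 ways.
The remaining 2 must have no fixed point: D(2) = 1.
P = 15·1/720 = 1/48.

1/48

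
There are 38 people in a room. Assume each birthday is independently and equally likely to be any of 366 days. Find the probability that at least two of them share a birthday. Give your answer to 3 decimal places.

0.863

It's easier to compute the probability that all 38 are distinct.
P(all distinct) = 366/366 · 365/366 · ··· · 329/366 ≈ 0.137.
So the probability of at least one match is 1 − 0.137 = 0.863.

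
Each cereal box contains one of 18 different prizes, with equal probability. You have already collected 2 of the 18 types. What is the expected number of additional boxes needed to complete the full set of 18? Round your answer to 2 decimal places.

Starting from 2 distinct types, each trial gives a new one with probability (18−i)/18 when i types are held, so the wait for the next new type is 18/(18−i).
E = 18/16 + 18/15 + 18/14 + 18/13 + 18/12 + 18/11 + 18/10 + 18/9 + 18/8 + 18/7 + 18/6 + 18/5 + 18/4 + 18/3 + 18/2 + 18/1 = 2436559/40040 ≈ 60.85.

60.85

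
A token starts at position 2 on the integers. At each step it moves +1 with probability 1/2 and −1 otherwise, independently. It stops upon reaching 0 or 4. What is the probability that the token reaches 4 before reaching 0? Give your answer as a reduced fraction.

1/2

With a fair step, P(i) = ½P(i−1) + ½P(i+1) with P(0)=0, P(4)=1 has the linear solution P(i) = i/4.
P(2) = 2/4 = 1/2.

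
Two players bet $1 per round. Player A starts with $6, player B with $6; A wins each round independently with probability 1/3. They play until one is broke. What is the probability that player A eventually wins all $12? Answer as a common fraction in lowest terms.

Let r = q/p = (2/3)/(1/3) = 2. The recurrence P(i) = p·P(i+1) + q·P(i−1) with P(0)=0, P(12)=1 gives P(i) = (1 − r^i)/(1 − r^12).
P(6) = (1 − (2)^6) / (1 − (2)^12) = 1/65.

1/65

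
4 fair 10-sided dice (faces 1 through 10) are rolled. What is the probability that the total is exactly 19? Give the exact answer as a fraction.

There are 10^4 = 10000 equally likely outcomes.
The number of ordered 4-tuples from {1,…,10} summing to 19 is 592.
P(sum = 19) = 592/10000 = 37/625.

37/625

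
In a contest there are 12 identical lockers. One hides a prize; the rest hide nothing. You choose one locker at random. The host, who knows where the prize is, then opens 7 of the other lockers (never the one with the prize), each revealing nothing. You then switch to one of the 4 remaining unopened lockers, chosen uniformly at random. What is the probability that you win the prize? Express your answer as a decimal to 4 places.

0.2292

Your original locker holds the prize with probability 1/12, so the other 11 collectively hold it with probability 11/12.
The host can always find 7 empty lockers to open, so the reveals don't change that 11/12; it is now spread over the 4 remaining unopened lockers.
P(win by switching) = (11/12) · (1/4) = 11/48 ≈ 0.2292.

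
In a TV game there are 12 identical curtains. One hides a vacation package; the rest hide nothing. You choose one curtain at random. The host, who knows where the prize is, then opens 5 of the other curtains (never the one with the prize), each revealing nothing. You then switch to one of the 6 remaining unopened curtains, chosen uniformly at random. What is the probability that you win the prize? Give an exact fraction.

11/72

Your original curtain holds the prize with probability 1/12, so the other 11 collectively hold it with probability 11/12.
The host can always find 5 empty curtains to open, so the reveals don't change that 11/12; it is now spread over the 6 remaining unopened curtains.
P(win by switching) = (11/12) · (1/6) = 11/72.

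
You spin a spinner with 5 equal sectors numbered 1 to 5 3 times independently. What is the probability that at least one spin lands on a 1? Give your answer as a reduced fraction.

P(no spin lands on a 1) = (4/5)^3 = 64/125.
P(at least one) = 1 − 64/125 = 61/125.

61/125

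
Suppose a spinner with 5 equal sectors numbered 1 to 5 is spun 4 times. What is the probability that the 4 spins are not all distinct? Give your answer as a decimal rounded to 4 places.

P(all 4 different) = 5/5 · 4/5 · ··· · 2/5 ≈ 0.1920.
P(at least two equal) = 1 − 0.1920 = 0.8080.

0.8080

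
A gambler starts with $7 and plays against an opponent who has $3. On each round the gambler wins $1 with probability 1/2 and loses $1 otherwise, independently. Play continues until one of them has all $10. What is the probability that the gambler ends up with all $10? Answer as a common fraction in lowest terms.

7/10

With a fair step, P(i) = ½P(i−1) + ½P(i+1) with P(0)=0, P(10)=1 has the linear solution P(i) = i/10.
P(7) = 7/10.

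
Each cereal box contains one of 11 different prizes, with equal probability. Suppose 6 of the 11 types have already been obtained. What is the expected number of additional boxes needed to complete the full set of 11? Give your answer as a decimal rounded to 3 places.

Starting from 6 distinct types, each trial gives a new one with probability (11−i)/11 when i types are held, so the wait for the next new type is 11/(11−i).
E = 11/5 + 11/4 + 11/3 + 11/2 + 11/1 = 1507/60 ≈ 25.117.

25.117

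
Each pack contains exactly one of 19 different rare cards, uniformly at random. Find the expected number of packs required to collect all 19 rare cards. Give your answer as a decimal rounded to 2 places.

After i distinct types are collected, each trial gives a new one with probability (19−i)/19, so the expected wait for the next new type is 19/(19−i).
E = 19/19 + 19/18 + 19/17 + 19/16 + 19/15 + 19/14 + 19/13 + 19/12 + 19/11 + 19/10 + 19/9 + 19/8 + 19/7 + 19/6 + 19/5 + 19/4 + 19/3 + 19/2 + 19/1 = 275295799/4084080 ≈ 67.41.

67.41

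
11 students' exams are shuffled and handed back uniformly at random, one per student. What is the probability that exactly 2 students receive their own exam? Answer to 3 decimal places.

Choose which 2 of the 11 are fixed: C(11,2) = 55 ways.
The remaining 9 must have no fixed point: D(9) = 133496.
P = 55·133496/39916800 = 16687/90720 ≈ 0.184.

0.184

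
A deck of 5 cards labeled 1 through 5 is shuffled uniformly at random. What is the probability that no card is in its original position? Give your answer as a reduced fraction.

11/30

This is the derangement probability: permutations of 5 with no fixed point.
D(5) = 5! · (1 − 1/1! + 1/2! − ··· + (−1)^5/5!) = 44.
P = 44/120 = 11/30.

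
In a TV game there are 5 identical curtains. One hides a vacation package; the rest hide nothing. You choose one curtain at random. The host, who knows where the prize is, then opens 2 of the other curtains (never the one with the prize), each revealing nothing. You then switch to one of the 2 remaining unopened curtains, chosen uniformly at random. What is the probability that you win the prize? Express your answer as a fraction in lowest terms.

Your original curtain holds the prize with probability 1/5, so the other 4 collectively hold it with probability 4/5.
The host can always find 2 empty curtains to open, so the reveals don't change that 4/5; it is now spread over the 2 remaining unopened curtains.
P(win by switching) = (4/5) · (1/2) = 2/5.

2/5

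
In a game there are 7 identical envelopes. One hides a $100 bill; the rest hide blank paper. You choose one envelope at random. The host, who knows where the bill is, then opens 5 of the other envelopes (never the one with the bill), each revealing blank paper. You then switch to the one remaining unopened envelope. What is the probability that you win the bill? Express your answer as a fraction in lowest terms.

6/7

Your original envelope holds the bill with probability 1/7, so the other 6 collectively hold it with probability 6/7.
The host can always find 5 empty envelopes to open, so the reveals don't change that 6/7; it is now spread over the 1 remaining unopened envelope.
P(win by switching) = (6/7) · (1/1) = 6/7.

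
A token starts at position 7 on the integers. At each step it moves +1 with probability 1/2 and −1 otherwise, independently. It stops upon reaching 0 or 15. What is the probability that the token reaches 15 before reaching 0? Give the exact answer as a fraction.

With a fair step, P(i) = ½P(i−1) + ½P(i+1) with P(0)=0, P(15)=1 has the linear solution P(i) = i/15.
P(7) = 7/15.

7/15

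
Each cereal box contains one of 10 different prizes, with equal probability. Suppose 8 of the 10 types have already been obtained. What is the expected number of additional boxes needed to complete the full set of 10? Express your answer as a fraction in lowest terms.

Starting from 8 distinct types, each trial gives a new one with probability (10−i)/10 when i types are held, so the wait for the next new type is 10/(10−i).
E = 10/2 + 10/1 = 15.

15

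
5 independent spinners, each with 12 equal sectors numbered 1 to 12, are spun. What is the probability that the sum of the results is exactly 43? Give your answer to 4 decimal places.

0.0215

There are 12^5 = 248832 equally likely outcomes.
The number of ordered 5-tuples from {1,…,12} summing to 43 is 5355.
P(sum = 43) = 5355/248832 = 595/27648 ≈ 0.0215.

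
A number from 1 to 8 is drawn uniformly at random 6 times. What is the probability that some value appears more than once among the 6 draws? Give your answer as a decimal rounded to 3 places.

P(all 6 different) = 8/8 · 7/8 · ··· · 3/8 ≈ 0.077.
P(at least two equal) = 1 − 0.077 = 0.923.

0.923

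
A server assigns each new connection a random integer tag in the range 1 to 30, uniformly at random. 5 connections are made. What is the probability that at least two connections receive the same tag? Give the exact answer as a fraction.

It's easier to compute the probability that all 5 are distinct.
P(all distinct) = 30/30 · 29/30 · ··· · 26/30 = 2639/3750.
So the probability of at least one match is 1 − 2639/3750 = 1111/3750.

1111/3750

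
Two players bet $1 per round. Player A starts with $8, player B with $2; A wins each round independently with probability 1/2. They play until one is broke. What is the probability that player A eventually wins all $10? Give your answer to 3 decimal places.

0.800

With a fair step, P(i) = ½P(i−1) + ½P(i+1) with P(0)=0, P(10)=1 has the linear solution P(i) = i/10.
P(8) = 8/10 = 4/5 ≈ 0.800.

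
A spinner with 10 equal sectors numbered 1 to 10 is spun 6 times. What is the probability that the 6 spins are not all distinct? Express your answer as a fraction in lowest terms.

P(all 6 different) = 10/10 · 9/10 · ··· · 5/10 = 189/1250.
P(at least two equal) = 1 − 189/1250 = 1061/1250.

1061/1250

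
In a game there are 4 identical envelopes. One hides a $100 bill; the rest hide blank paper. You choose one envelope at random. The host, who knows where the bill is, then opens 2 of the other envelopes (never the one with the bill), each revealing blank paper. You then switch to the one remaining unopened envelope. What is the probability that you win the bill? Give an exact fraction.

3/4

Your original envelope holds the bill with probability 1/4, so the other 3 collectively hold it with probability 3/4.
The host can always find 2 empty envelopes to open, so the reveals don't change that 3/4; it is now spread over the 1 remaining unopened envelope.
P(win by switching) = (3/4) · (1/1) = 3/4.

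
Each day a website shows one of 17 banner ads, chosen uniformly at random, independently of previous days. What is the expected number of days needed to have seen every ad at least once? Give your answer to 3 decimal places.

58.472

After i distinct types are collected, each trial gives a new one with probability (17−i)/17, so the expected wait for the next new type is 17/(17−i).
E = 17/17 + 17/16 + 17/15 + 17/14 + 17/13 + 17/12 + 17/11 + 17/10 + 17/9 + 17/8 + 17/7 + 17/6 + 17/5 + 17/4 + 17/3 + 17/2 + 17/1 = 42142223/720720 ≈ 58.472.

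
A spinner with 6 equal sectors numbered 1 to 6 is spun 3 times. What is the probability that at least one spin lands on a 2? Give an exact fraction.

P(no spin lands on a 2) = (5/6)^3 = 125/216.
P(at least one) = 1 − 125/216 = 91/216.

91/216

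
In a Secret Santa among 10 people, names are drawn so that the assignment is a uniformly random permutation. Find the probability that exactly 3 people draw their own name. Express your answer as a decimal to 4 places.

0.0613

Choose which 3 of the 10 are fixed: C(10,3) = 120 ways.
The remaining 7 must have no fixed point: D(7) = 1854.
P = 120·1854/3628800 = 103/1680 ≈ 0.0613.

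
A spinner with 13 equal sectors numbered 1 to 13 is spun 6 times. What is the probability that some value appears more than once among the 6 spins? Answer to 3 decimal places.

0.744

P(all 6 different) = 13/13 · 12/13 · ··· · 8/13 ≈ 0.256.
P(at least two equal) = 1 − 0.256 = 0.744.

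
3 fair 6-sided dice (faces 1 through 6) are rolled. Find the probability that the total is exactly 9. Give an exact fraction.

25/216

There are 6^3 = 216 equally likely outcomes.
The number of ordered 3-tuples from {1,…,6} summing to 9 is 25.
P(sum = 9) = 25/216.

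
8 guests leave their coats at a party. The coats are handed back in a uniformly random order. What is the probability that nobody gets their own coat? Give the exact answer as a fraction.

2119/5760

This is the derangement probability: permutations of 8 with no fixed point.
D(8) = 8! · (1 − 1/1! + 1/2! − ··· + (−1)^8/8!) = 14833.
P = 14833/40320 = 2119/5760.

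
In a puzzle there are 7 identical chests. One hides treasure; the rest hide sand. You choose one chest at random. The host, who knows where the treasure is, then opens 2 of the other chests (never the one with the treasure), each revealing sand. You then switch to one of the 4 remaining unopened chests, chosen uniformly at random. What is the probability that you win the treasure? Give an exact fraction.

Your original chest holds the treasure with probability 1/7, so the other 6 collectively hold it with probability 6/7.
The host can always find 2 empty chests to open, so the reveals don't change that 6/7; it is now spread over the 4 remaining unopened chests.
P(win by switching) = (6/7) · (1/4) = 3/14.

3/14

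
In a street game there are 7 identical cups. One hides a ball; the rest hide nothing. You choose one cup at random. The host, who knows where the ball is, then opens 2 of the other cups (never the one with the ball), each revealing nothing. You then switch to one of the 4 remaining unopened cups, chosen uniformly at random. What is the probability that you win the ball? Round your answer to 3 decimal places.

Your original cup holds the ball with probability 1/7, so the other 6 collectively hold it with probability 6/7.
The host can always find 2 empty cups to open, so the reveals don't change that 6/7; it is now spread over the 4 remaining unopened cups.
P(win by switching) = (6/7) · (1/4) = 3/14 ≈ 0.214.

0.214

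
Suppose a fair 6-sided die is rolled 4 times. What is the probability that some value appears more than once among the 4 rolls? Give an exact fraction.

P(all 4 different) = 6/6 · 5/6 · ··· · 3/6 = 5/18.
P(at least two equal) = 1 − 5/18 = 13/18.

13/18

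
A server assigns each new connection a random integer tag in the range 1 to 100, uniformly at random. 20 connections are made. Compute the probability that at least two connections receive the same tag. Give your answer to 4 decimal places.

It's easier to compute the probability that all 20 are distinct.
P(all distinct) = 100/100 · 99/100 · ··· · 81/100 ≈ 0.1304.
So the probability of at least one match is 1 − 0.1304 = 0.8696.

0.8696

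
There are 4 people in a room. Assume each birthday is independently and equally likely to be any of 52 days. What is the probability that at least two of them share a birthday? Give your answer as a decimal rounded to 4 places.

It's easier to compute the probability that all 4 are distinct.
P(all distinct) = 52/52 · 51/52 · ··· · 49/52 ≈ 0.8886.
So the probability of at least one match is 1 − 0.8886 = 0.1114.

0.1114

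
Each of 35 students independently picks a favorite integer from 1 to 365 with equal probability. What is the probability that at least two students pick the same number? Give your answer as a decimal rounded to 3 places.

0.814

It's easier to compute the probability that all 35 are distinct.
P(all distinct) = 365/365 · 364/365 · ··· · 331/365 ≈ 0.186.
So the probability of at least one match is 1 − 0.186 = 0.814.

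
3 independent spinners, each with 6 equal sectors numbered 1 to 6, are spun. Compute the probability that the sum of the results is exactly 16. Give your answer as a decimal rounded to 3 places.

0.028

There are 6^3 = 216 equally likely outcomes.
The number of ordered 3-tuples from {1,…,6} summing to 16 is 6.
P(sum = 16) = 6/216 = 1/36 ≈ 0.028.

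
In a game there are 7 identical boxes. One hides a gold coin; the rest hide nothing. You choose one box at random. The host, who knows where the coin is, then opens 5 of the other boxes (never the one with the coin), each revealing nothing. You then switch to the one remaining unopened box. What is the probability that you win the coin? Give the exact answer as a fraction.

6/7

Your original box holds the coin with probability 1/7, so the other 6 collectively hold it with probability 6/7.
The host can always find 5 empty boxes to open, so the reveals don't change that 6/7; it is now spread over the 1 remaining unopened box.
P(win by switching) = (6/7) · (1/1) = 6/7.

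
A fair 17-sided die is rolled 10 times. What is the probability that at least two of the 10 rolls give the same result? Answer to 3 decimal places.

P(all 10 different) = 17/17 · 16/17 · ··· · 8/17 ≈ 0.035.
P(at least two equal) = 1 − 0.035 = 0.965.

0.965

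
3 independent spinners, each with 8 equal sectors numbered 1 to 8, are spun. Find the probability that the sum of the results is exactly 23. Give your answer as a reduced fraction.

There are 8^3 = 512 equally likely outcomes.
The number of ordered 3-tuples from {1,…,8} summing to 23 is 3.
P(sum = 23) = 3/512.

3/512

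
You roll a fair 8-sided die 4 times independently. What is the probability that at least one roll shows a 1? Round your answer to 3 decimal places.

0.414

P(no roll shows a 1) = (7/8)^4 ≈ 0.586.
P(at least one) = 1 − 0.586 = 0.414.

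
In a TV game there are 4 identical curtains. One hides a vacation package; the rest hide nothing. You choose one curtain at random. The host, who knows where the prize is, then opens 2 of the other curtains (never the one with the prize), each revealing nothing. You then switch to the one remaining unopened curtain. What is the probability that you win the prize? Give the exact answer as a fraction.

Your original curtain holds the prize with probability 1/4, so the other 3 collectively hold it with probability 3/4.
The host can always find 2 empty curtains to open, so the reveals don't change that 3/4; it is now spread over the 1 remaining unopened curtain.
P(win by switching) = (3/4) · (1/1) = 3/4.

3/4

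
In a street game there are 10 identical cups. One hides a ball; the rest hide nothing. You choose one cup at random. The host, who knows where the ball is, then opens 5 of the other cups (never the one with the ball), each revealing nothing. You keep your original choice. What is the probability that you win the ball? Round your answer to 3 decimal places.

The host can always open 5 empty cups regardless of your choice, so the reveals give no information about your original cup.
P(win by staying) = 1/10 ≈ 0.100.

0.100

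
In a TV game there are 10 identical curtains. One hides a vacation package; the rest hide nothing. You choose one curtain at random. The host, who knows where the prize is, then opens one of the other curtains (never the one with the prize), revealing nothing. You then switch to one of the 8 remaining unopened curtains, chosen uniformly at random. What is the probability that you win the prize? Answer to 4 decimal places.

Your original curtain holds the prize with probability 1/10, so the other 9 collectively hold it with probability 9/10.
The host can always find an empty curtain to open, so this doesn't change that 9/10; it is now spread over the 8 remaining unopened curtains.
P(win by switching) = (9/10) · (1/8) = 9/80 ≈ 0.1125.

0.1125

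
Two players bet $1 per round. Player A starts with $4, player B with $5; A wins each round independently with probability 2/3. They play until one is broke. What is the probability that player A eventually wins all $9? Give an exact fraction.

Let r = q/p = (1/3)/(2/3) = 1/2. The recurrence P(i) = p·P(i+1) + q·P(i−1) with P(0)=0, P(9)=1 gives P(i) = (1 − r^i)/(1 − r^9).
P(4) = (1 − (1/2)^4) / (1 − (1/2)^9) = 480/511.

480/511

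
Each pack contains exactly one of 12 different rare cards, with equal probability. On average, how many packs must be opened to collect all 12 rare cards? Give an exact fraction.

After i distinct types are collected, each trial gives a new one with probability (12−i)/12, so the expected wait for the next new type is 12/(12−i).
E = 12/12 + 12/11 + 12/10 + 12/9 + 12/8 + 12/7 + 12/6 + 12/5 + 12/4 + 12/3 + 12/2 + 12/1 = 86021/2310.

86021/2310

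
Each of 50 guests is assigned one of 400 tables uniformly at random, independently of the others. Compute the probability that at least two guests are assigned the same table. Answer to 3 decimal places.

It's easier to compute the probability that all 50 are distinct.
P(all distinct) = 400/400 · 399/400 · ··· · 351/400 ≈ 0.041.
So the probability of at least one match is 1 − 0.041 = 0.959.

0.959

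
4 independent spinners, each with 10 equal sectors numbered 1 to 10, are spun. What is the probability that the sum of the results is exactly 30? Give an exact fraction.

There are 10^4 = 10000 equally likely outcomes.
The number of ordered 4-tuples from {1,…,10} summing to 30 is 282.
P(sum = 30) = 282/10000 = 141/5000.

141/5000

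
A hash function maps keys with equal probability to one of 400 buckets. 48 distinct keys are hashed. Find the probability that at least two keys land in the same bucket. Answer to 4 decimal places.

0.9471

It's easier to compute the probability that all 48 are distinct.
P(all distinct) = 400/400 · 399/400 · ··· · 353/400 ≈ 0.0529.
So the probability of at least one match is 1 − 0.0529 = 0.9471.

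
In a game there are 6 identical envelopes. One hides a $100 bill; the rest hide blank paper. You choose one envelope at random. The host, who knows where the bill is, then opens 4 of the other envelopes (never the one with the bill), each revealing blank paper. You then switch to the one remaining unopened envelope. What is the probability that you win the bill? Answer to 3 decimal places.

Your original envelope holds the bill with probability 1/6, so the other 5 collectively hold it with probability 5/6.
The host can always find 4 empty envelopes to open, so the reveals don't change that 5/6; it is now spread over the 1 remaining unopened envelope.
P(win by switching) = (5/6) · (1/1) = 5/6 ≈ 0.833.

0.833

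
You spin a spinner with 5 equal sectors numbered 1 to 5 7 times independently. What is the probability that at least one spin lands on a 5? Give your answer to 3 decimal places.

P(no spin lands on a 5) = (4/5)^7 ≈ 0.210.
P(at least one) = 1 − 0.210 = 0.790.

0.790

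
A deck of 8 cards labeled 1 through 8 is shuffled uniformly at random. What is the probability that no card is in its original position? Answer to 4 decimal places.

This is the derangement probability: permutations of 8 with no fixed point.
D(8) = 8! · (1 − 1/1! + 1/2! − ··· + (−1)^8/8!) = 14833.
P = 14833/40320 = 2119/5760 ≈ 0.3679.

0.3679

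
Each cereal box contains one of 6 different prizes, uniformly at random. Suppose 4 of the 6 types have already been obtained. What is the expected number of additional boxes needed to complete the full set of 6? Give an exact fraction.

9

Starting from 4 distinct types, each trial gives a new one with probability (6−i)/6 when i types are held, so the wait for the next new type is 6/(6−i).
E = 6/2 + 6/1 = 9.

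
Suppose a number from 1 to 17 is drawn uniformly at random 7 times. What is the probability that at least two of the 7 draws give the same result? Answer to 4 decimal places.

P(all 7 different) = 17/17 · 16/17 · ··· · 11/17 ≈ 0.2389.
P(at least two equal) = 1 − 0.2389 = 0.7611.

0.7611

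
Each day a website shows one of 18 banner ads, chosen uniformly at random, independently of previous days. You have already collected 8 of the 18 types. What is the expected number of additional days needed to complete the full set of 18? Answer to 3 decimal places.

52.721

Starting from 8 distinct types, each trial gives a new one with probability (18−i)/18 when i types are held, so the wait for the next new type is 18/(18−i).
E = 18/10 + 18/9 + 18/8 + 18/7 + 18/6 + 18/5 + 18/4 + 18/3 + 18/2 + 18/1 = 7381/140 ≈ 52.721.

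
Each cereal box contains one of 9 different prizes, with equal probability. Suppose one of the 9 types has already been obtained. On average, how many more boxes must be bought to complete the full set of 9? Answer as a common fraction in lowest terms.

6849/280

Starting from 1 distinct type, each trial gives a new one with probability (9−i)/9 when i types are held, so the wait for the next new type is 9/(9−i).
E = 9/8 + 9/7 + 9/6 + 9/5 + 9/4 + 9/3 + 9/2 + 9/1 = 6849/280.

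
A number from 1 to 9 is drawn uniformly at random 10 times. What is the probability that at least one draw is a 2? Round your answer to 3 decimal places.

P(no draw is a 2) = (8/9)^10 ≈ 0.308.
P(at least one) = 1 − 0.308 = 0.692.

0.692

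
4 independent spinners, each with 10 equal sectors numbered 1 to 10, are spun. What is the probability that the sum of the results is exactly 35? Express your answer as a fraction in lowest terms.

7/1250

There are 10^4 = 10000 equally likely outcomes.
The number of ordered 4-tuples from {1,…,10} summing to 35 is 56.
P(sum = 35) = 56/10000 = 7/1250.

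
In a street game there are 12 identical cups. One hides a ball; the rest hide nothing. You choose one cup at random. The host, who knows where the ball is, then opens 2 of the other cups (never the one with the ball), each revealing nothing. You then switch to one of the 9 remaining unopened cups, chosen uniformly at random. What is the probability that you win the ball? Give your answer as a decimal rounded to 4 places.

0.1019

Your original cup holds the ball with probability 1/12, so the other 11 collectively hold it with probability 11/12.
The host can always find 2 empty cups to open, so the reveals don't change that 11/12; it is now spread over the 9 remaining unopened cups.
P(win by switching) = (11/12) · (1/9) = 11/108 ≈ 0.1019.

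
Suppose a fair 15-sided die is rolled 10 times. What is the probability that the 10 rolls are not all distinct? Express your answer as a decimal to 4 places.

0.9811

P(all 10 different) = 15/15 · 14/15 · ··· · 6/15 ≈ 0.0189.
P(at least two equal) = 1 − 0.0189 = 0.9811.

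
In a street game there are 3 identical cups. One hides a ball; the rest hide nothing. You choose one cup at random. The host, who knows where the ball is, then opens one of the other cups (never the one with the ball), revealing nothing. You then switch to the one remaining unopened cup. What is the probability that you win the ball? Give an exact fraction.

2/3

Your original cup holds the ball with probability 1/3, so the other 2 collectively hold it with probability 2/3.
The host can always find an empty cup to open, so this doesn't change that 2/3; it is now spread over the 1 remaining unopened cup.
P(win by switching) = (2/3) · (1/1) = 2/3.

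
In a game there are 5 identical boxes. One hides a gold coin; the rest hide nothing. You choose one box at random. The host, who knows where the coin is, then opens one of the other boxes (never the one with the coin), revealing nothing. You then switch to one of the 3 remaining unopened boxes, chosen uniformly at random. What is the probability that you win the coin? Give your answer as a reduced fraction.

Your original box holds the coin with probability 1/5, so the other 4 collectively hold it with probability 4/5.
The host can always find an empty box to open, so this doesn't change that 4/5; it is now spread over the 3 remaining unopened boxes.
P(win by switching) = (4/5) · (1/3) = 4/15.

4/15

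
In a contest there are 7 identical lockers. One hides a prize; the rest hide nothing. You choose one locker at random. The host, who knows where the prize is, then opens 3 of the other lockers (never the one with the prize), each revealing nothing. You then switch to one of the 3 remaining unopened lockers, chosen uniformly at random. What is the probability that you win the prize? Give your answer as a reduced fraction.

2/7

Your original locker holds the prize with probability 1/7, so the other 6 collectively hold it with probability 6/7.
The host can always find 3 empty lockers to open, so the reveals don't change that 6/7; it is now spread over the 3 remaining unopened lockers.
P(win by switching) = (6/7) · (1/3) = 2/7.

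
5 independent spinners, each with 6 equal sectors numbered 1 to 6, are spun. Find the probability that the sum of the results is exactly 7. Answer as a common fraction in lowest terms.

5/2592

There are 6^5 = 7776 equally likely outcomes.
The number of ordered 5-tuples from {1,…,6} summing to 7 is 15.
P(sum = 7) = 15/7776 = 5/2592.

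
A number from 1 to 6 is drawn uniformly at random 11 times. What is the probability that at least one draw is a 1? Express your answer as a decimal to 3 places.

P(no draw is a 1) = (5/6)^11 ≈ 0.135.
P(at least one) = 1 − 0.135 = 0.865.

0.865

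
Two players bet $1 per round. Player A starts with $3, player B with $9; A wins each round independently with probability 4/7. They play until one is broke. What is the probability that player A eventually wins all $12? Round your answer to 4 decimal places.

0.5970

Let r = q/p = (3/7)/(4/7) = 3/4. The recurrence P(i) = p·P(i+1) + q·P(i−1) with P(0)=0, P(12)=1 gives P(i) = (1 − r^i)/(1 − r^12).
P(3) = (1 − (3/4)^3) / (1 − (3/4)^12) = 262144/439075 ≈ 0.5970.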